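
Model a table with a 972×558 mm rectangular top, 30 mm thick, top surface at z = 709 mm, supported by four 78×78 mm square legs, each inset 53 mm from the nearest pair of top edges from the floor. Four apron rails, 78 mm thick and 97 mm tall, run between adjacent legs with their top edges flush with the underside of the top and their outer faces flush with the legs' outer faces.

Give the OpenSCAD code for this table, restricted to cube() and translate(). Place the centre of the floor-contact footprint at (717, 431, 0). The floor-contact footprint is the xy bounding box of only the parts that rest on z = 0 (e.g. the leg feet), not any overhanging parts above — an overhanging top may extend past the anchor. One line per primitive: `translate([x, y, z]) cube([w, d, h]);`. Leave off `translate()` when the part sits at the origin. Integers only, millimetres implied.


translate([231, 152, 679]) cube([972, 558, 30]);
translate([284, 205, 0]) cube([78, 78, 679]);
translate([1072, 205, 0]) cube([78, 78, 679]);
translate([284, 579, 0]) cube([78, 78, 679]);
translate([1072, 579, 0]) cube([78, 78, 679]);
translate([362, 205, 582]) cube([710, 78, 97]);
translate([362, 579, 582]) cube([710, 78, 97]);
translate([284, 283, 582]) cube([78, 296, 97]);
translate([1072, 283, 582]) cube([78, 296, 97]);


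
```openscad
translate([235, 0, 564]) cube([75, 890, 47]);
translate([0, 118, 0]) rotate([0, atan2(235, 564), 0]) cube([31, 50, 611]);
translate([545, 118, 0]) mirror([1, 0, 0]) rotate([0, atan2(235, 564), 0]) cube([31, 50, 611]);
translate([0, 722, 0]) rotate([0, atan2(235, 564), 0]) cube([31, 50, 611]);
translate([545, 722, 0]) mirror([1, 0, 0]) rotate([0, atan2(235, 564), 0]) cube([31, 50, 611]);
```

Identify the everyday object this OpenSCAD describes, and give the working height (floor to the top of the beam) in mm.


A sawhorse. The overall height is 611 mm.

A beam across two mirrored pairs of raked legs — a sawhorse. The beam's underside is at z = 564 (matching the legs' vertical rise in atan2(235, 564)) and the beam is 47 mm tall, so its top is at 564 + 47 = 611 mm. The raked legs top out at the beam's underside, so that is the highest point.


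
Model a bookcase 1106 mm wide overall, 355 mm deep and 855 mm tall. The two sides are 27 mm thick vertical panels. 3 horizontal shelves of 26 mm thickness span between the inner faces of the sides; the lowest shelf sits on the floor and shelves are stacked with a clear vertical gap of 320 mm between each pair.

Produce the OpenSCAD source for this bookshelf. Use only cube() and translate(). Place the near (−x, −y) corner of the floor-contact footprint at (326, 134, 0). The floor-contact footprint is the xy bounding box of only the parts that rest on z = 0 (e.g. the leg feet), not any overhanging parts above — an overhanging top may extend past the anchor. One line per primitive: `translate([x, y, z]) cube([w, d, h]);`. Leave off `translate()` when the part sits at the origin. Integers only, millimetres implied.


translate([326, 134, 0]) cube([27, 355, 855]);
translate([1405, 134, 0]) cube([27, 355, 855]);
translate([353, 134, 0]) cube([1052, 355, 26]);
translate([353, 134, 346]) cube([1052, 355, 26]);
translate([353, 134, 692]) cube([1052, 355, 26]);


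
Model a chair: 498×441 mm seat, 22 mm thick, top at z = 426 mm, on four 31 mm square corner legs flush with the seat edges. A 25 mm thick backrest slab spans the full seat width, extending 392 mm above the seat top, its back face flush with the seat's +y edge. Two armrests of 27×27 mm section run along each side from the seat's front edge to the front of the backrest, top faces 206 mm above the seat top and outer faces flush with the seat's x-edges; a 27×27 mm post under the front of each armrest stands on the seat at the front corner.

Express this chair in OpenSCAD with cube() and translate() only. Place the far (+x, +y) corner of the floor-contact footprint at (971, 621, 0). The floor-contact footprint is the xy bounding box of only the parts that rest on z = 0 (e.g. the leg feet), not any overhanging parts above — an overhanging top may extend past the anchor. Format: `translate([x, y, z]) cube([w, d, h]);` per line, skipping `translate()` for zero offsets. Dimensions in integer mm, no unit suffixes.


// leg_h = 426 - 22 = 404
// arm post h = 206 - 27 = 179
translate([473, 180, 404]) cube([498, 441, 22]);
translate([473, 180, 0]) cube([31, 31, 404]);
translate([940, 180, 0]) cube([31, 31, 404]);
translate([473, 590, 0]) cube([31, 31, 404]);
translate([940, 590, 0]) cube([31, 31, 404]);
translate([473, 596, 426]) cube([498, 25, 392]);
translate([473, 180, 605]) cube([27, 416, 27]);
translate([944, 180, 605]) cube([27, 416, 27]);
translate([473, 180, 426]) cube([27, 27, 179]);
translate([944, 180, 426]) cube([27, 27, 179]);


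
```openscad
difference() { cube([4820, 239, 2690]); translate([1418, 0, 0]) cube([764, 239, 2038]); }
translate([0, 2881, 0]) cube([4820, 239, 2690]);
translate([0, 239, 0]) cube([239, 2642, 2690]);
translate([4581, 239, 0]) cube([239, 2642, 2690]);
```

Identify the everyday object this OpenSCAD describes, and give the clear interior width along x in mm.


A single room. The interior width is 4342 mm.

Four walls enclosing a rectangle with a door in the front wall — a room. Outside width 4820 minus two 239 mm walls gives 4342 mm.


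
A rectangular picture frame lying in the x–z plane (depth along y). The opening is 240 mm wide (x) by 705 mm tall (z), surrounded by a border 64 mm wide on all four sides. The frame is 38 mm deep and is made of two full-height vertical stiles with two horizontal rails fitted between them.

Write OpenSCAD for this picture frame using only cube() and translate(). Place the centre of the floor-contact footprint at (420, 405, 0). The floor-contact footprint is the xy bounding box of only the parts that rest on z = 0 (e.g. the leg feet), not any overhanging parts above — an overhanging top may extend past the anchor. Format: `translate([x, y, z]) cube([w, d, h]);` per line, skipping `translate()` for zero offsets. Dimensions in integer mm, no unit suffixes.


translate([236, 386, 0]) cube([64, 38, 833]);
translate([540, 386, 0]) cube([64, 38, 833]);
translate([300, 386, 0]) cube([240, 38, 64]);
translate([300, 386, 769]) cube([240, 38, 64]);


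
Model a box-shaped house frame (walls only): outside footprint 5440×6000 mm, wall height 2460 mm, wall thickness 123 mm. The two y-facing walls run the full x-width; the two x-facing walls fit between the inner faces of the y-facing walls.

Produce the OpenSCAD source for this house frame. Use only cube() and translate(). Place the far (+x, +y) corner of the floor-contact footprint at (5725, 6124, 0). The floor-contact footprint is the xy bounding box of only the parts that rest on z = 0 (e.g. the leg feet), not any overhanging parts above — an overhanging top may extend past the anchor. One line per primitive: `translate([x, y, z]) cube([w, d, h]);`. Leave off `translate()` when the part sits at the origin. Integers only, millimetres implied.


translate([285, 124, 0]) cube([5440, 123, 2460]);
translate([285, 6001, 0]) cube([5440, 123, 2460]);
translate([285, 247, 0]) cube([123, 5754, 2460]);
translate([5602, 247, 0]) cube([123, 5754, 2460]);


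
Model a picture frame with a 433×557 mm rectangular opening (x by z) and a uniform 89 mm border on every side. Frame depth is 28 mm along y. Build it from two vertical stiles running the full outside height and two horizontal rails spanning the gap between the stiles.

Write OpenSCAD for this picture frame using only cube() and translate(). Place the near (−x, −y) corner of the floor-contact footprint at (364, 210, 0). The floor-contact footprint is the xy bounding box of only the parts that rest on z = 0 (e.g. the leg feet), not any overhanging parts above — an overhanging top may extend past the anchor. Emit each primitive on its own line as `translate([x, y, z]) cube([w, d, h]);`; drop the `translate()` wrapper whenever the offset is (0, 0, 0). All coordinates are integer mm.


translate([364, 210, 0]) cube([89, 28, 735]);
translate([886, 210, 0]) cube([89, 28, 735]);
translate([453, 210, 0]) cube([433, 28, 89]);
translate([453, 210, 646]) cube([433, 28, 89]);


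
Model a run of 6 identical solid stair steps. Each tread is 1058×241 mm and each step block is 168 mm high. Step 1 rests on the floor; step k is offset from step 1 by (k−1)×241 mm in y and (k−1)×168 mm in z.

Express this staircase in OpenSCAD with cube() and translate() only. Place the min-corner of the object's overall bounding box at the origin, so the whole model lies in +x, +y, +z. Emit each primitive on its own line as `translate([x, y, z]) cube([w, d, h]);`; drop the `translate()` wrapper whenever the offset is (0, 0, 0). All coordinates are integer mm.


cube([1058, 241, 168]);
translate([0, 241, 168]) cube([1058, 241, 168]);
translate([0, 482, 336]) cube([1058, 241, 168]);
translate([0, 723, 504]) cube([1058, 241, 168]);
translate([0, 964, 672]) cube([1058, 241, 168]);
translate([0, 1205, 840]) cube([1058, 241, 168]);


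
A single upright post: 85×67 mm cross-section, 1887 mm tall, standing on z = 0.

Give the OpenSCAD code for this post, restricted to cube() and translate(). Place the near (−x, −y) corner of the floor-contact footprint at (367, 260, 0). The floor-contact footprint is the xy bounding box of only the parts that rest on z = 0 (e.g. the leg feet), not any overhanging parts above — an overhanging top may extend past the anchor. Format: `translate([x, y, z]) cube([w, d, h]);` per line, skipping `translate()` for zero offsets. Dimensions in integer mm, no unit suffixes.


translate([367, 260, 0]) cube([85, 67, 1887]);


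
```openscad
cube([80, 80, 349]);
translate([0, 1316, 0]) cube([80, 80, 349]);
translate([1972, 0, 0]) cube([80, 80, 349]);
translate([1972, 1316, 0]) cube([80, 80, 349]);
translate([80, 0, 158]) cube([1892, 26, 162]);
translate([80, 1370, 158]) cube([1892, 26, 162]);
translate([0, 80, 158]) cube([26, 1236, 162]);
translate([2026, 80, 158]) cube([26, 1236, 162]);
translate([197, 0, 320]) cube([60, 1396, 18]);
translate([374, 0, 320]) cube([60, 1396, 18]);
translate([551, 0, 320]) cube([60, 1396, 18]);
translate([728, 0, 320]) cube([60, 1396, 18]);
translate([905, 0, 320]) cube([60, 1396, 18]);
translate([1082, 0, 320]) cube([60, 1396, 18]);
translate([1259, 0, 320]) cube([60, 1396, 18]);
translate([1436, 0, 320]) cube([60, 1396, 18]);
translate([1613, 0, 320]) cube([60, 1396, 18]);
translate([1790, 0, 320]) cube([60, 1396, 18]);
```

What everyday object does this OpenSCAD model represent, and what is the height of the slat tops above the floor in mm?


A bed frame. The slat-top height is 338 mm.

Four posts, four rails, and a row of slats — a bed frame. Slats sit on the rails at z = 158 + 162 = 320; with slat thickness 18, the top is 338 mm.


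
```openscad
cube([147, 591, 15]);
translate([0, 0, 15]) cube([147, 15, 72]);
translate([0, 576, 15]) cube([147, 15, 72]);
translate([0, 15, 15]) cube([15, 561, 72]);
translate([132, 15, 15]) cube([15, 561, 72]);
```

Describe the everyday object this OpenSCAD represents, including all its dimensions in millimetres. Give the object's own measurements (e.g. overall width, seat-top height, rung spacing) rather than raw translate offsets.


An open-topped rectangular box: outside dimensions 147×591×87 mm, with a uniform wall and base thickness of 15 mm. The base is a full 147×591 slab on the floor; four walls sit on top of the base. The front and back walls (the −y and +y sides) span the full width; the two side walls fit between them.


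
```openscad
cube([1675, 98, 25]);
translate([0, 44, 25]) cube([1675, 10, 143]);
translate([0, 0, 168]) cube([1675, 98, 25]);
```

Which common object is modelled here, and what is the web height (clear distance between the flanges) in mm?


An I-beam. The web height is 143 mm.

Two wide flanges with a thin centred web — an I-beam. Overall 193 mm minus two 25 mm flanges gives a web of 193 − 2·25 = 143 mm.


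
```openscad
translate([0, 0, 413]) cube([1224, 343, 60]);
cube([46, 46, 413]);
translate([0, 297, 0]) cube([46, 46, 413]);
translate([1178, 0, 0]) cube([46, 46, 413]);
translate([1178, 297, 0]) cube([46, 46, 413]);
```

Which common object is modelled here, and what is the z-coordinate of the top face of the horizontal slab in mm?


A bench. The seat-top height is 473 mm.

A long slab on four corner posts — a bench. The slab sits at z = 413 with thickness 60, so the top is 413 + 60 = 473 mm.


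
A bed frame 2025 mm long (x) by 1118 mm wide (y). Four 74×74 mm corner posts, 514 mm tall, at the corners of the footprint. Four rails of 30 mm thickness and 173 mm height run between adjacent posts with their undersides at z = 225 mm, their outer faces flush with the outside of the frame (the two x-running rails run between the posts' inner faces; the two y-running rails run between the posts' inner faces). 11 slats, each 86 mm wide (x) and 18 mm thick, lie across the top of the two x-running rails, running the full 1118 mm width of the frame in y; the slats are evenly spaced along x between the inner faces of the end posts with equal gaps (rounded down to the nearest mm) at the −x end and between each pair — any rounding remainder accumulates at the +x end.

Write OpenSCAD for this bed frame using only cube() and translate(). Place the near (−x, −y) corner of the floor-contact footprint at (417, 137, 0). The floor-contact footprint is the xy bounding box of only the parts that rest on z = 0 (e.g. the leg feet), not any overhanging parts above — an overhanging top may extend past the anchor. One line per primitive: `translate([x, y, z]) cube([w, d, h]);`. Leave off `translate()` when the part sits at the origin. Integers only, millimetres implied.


// slat z = rail_z + rail_h = 225 + 173 = 398
// slat gap = ⌊(1877 − 11·86) / 12⌋ = 77
translate([417, 137, 0]) cube([74, 74, 514]);
translate([417, 1181, 0]) cube([74, 74, 514]);
translate([2368, 137, 0]) cube([74, 74, 514]);
translate([2368, 1181, 0]) cube([74, 74, 514]);
translate([491, 137, 225]) cube([1877, 30, 173]);
translate([491, 1225, 225]) cube([1877, 30, 173]);
translate([417, 211, 225]) cube([30, 970, 173]);
translate([2412, 211, 225]) cube([30, 970, 173]);
translate([568, 137, 398]) cube([86, 1118, 18]);
translate([731, 137, 398]) cube([86, 1118, 18]);
translate([894, 137, 398]) cube([86, 1118, 18]);
translate([1057, 137, 398]) cube([86, 1118, 18]);
translate([1220, 137, 398]) cube([86, 1118, 18]);
translate([1383, 137, 398]) cube([86, 1118, 18]);
translate([1546, 137, 398]) cube([86, 1118, 18]);
translate([1709, 137, 398]) cube([86, 1118, 18]);
translate([1872, 137, 398]) cube([86, 1118, 18]);
translate([2035, 137, 398]) cube([86, 1118, 18]);
translate([2198, 137, 398]) cube([86, 1118, 18]);


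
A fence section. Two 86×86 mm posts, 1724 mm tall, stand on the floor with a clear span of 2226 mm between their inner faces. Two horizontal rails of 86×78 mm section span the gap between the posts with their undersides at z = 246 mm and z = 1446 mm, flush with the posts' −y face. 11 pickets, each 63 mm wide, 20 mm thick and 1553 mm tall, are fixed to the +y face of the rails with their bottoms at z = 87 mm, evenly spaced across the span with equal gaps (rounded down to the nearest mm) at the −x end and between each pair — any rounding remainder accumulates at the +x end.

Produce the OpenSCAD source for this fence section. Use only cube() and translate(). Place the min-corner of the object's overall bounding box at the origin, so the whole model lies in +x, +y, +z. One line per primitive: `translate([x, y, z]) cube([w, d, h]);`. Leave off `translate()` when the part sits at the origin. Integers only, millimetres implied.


cube([86, 86, 1724]);
translate([2312, 0, 0]) cube([86, 86, 1724]);
translate([86, 0, 246]) cube([2226, 86, 78]);
translate([86, 0, 1446]) cube([2226, 86, 78]);
translate([213, 86, 87]) cube([63, 20, 1553]);
translate([403, 86, 87]) cube([63, 20, 1553]);
translate([593, 86, 87]) cube([63, 20, 1553]);
translate([783, 86, 87]) cube([63, 20, 1553]);
translate([973, 86, 87]) cube([63, 20, 1553]);
translate([1163, 86, 87]) cube([63, 20, 1553]);
translate([1353, 86, 87]) cube([63, 20, 1553]);
translate([1543, 86, 87]) cube([63, 20, 1553]);
translate([1733, 86, 87]) cube([63, 20, 1553]);
translate([1923, 86, 87]) cube([63, 20, 1553]);
translate([2113, 86, 87]) cube([63, 20, 1553]);


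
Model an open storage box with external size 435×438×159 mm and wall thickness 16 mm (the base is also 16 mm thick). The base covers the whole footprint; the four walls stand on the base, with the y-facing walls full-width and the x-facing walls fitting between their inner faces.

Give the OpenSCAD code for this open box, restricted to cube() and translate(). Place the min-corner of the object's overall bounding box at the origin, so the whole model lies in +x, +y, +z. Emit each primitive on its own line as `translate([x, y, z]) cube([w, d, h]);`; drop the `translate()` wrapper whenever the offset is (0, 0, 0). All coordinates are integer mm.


cube([435, 438, 16]);
translate([0, 0, 16]) cube([435, 16, 143]);
translate([0, 422, 16]) cube([435, 16, 143]);
translate([0, 16, 16]) cube([16, 406, 143]);
translate([419, 16, 16]) cube([16, 406, 143]);


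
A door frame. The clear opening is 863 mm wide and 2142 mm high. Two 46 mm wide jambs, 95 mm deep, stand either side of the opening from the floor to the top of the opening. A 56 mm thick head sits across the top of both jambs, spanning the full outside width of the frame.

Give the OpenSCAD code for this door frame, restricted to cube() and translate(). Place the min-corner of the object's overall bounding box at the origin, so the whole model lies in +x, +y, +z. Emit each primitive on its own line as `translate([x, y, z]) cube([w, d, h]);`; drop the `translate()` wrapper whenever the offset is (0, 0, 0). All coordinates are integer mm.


cube([46, 95, 2142]);
translate([909, 0, 0]) cube([46, 95, 2142]);
translate([0, 0, 2142]) cube([955, 95, 56]);


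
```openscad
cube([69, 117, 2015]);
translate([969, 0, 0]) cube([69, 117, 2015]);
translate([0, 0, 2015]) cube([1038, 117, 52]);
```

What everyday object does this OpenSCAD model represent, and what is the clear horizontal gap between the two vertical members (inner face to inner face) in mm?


A door frame. The clear opening width is 900 mm.

Two 2015 mm tall posts with a header on top — a door frame. The left jamb is 69 mm wide at x = 0; the right jamb starts at x = 969. The clear opening is 969 − 69 = 900 mm.


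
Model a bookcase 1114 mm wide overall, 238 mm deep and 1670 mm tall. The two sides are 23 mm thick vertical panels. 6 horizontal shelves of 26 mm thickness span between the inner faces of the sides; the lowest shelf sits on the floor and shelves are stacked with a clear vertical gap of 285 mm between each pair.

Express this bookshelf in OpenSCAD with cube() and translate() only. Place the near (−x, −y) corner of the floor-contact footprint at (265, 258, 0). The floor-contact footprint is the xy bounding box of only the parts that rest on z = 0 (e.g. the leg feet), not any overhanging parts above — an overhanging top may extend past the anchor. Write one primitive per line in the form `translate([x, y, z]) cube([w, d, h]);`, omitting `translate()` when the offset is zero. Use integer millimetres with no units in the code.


translate([265, 258, 0]) cube([23, 238, 1670]);
translate([1356, 258, 0]) cube([23, 238, 1670]);
translate([288, 258, 0]) cube([1068, 238, 26]);
translate([288, 258, 311]) cube([1068, 238, 26]);
translate([288, 258, 622]) cube([1068, 238, 26]);
translate([288, 258, 933]) cube([1068, 238, 26]);
translate([288, 258, 1244]) cube([1068, 238, 26]);
translate([288, 258, 1555]) cube([1068, 238, 26]);


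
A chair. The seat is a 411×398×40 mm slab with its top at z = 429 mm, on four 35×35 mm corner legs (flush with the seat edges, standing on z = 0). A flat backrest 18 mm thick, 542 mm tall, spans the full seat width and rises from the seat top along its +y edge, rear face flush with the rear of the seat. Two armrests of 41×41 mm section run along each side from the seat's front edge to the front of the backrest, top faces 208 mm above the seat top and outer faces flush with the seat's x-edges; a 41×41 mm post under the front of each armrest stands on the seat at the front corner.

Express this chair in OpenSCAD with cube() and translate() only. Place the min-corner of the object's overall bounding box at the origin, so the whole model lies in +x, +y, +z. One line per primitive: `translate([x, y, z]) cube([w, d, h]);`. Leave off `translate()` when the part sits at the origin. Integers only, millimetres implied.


translate([0, 0, 389]) cube([411, 398, 40]);
cube([35, 35, 389]);
translate([376, 0, 0]) cube([35, 35, 389]);
translate([0, 363, 0]) cube([35, 35, 389]);
translate([376, 363, 0]) cube([35, 35, 389]);
translate([0, 380, 429]) cube([411, 18, 542]);
translate([0, 0, 596]) cube([41, 380, 41]);
translate([370, 0, 596]) cube([41, 380, 41]);
translate([0, 0, 429]) cube([41, 41, 167]);
translate([370, 0, 429]) cube([41, 41, 167]);


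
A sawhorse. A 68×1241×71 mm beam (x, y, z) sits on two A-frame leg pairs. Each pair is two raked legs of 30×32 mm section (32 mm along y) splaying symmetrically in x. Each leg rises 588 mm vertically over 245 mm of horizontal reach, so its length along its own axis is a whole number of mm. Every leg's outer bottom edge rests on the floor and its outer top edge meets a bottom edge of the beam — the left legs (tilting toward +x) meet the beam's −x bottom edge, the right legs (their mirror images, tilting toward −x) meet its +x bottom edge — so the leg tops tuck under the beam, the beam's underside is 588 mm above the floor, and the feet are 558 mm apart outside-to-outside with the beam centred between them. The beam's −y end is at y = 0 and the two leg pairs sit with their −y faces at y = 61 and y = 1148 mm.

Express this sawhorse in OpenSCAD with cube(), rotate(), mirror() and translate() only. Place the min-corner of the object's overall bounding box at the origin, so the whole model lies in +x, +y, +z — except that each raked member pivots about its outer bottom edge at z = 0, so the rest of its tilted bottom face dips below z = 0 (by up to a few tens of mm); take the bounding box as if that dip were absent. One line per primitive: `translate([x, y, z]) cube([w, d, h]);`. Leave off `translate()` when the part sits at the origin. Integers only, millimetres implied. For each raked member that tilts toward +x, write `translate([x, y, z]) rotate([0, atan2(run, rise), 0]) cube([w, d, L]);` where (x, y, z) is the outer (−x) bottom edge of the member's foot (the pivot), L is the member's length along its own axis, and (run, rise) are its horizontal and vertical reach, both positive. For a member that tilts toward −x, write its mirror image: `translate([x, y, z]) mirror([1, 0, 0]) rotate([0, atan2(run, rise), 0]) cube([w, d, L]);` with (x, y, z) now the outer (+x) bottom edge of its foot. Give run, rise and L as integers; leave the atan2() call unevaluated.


// leg length = √(245² + 588²) = 637
// right-leg outer foot x = 2·245 + 68 = 558
// beam min-corner = (245, 0, 588)
translate([245, 0, 588]) cube([68, 1241, 71]);
translate([0, 61, 0]) rotate([0, atan2(245, 588), 0]) cube([30, 32, 637]);
translate([558, 61, 0]) mirror([1, 0, 0]) rotate([0, atan2(245, 588), 0]) cube([30, 32, 637]);
translate([0, 1148, 0]) rotate([0, atan2(245, 588), 0]) cube([30, 32, 637]);
translate([558, 1148, 0]) mirror([1, 0, 0]) rotate([0, atan2(245, 588), 0]) cube([30, 32, 637]);


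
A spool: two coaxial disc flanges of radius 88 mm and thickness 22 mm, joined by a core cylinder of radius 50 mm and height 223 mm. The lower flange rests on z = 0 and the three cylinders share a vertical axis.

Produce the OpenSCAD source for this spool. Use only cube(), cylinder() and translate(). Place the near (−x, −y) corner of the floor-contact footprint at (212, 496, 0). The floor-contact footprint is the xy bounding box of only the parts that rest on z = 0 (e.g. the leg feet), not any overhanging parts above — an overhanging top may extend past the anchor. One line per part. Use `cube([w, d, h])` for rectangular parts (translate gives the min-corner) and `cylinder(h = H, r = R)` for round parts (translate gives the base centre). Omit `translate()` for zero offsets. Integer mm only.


translate([300, 584, 0]) cylinder(h = 22, r = 88);
translate([300, 584, 22]) cylinder(h = 223, r = 50);
translate([300, 584, 245]) cylinder(h = 22, r = 88);


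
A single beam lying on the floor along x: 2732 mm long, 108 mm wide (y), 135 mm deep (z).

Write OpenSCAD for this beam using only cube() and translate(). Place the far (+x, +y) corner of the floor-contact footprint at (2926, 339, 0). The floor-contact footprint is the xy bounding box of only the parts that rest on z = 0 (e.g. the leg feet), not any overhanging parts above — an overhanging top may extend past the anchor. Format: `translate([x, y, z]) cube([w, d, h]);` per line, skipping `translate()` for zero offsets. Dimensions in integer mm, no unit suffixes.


translate([194, 231, 0]) cube([2732, 108, 135]);


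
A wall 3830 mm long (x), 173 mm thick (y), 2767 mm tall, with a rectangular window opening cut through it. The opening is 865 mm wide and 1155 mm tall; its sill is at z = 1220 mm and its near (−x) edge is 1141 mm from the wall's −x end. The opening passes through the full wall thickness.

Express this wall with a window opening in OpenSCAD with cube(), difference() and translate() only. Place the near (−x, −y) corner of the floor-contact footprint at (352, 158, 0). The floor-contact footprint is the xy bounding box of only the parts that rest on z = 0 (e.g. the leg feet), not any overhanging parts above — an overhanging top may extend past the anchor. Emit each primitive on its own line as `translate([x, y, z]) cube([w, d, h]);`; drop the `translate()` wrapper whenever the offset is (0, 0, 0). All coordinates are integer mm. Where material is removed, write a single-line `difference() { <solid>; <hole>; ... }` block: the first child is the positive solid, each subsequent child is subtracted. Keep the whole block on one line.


difference() { translate([352, 158, 0]) cube([3830, 173, 2767]); translate([1493, 158, 1220]) cube([865, 173, 1155]); }


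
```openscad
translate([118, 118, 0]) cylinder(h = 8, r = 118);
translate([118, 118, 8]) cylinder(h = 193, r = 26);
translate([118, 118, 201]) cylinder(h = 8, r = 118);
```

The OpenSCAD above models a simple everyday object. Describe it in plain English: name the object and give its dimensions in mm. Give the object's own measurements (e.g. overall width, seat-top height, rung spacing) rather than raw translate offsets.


A spool: two coaxial disc flanges of radius 118 mm and thickness 8 mm, joined by a core cylinder of radius 26 mm and height 193 mm. The lower flange rests on z = 0 and the three cylinders share a vertical axis.


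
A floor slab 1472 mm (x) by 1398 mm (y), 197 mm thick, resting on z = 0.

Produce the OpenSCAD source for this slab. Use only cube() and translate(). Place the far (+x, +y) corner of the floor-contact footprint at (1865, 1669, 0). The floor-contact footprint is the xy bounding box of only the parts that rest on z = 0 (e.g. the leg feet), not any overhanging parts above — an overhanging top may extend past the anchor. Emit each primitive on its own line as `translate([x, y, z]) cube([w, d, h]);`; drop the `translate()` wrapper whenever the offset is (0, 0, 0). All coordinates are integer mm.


translate([393, 271, 0]) cube([1472, 1398, 197]);


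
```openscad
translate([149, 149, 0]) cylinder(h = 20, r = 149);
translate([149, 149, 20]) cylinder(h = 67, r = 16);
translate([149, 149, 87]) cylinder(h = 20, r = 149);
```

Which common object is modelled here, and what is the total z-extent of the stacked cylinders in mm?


A spool. The overall height is 107 mm.

Three coaxial cylinders, large–small–large — a spool. Two 20 mm flanges and a 67 mm core give 20 + 67 + 20 = 107 mm.


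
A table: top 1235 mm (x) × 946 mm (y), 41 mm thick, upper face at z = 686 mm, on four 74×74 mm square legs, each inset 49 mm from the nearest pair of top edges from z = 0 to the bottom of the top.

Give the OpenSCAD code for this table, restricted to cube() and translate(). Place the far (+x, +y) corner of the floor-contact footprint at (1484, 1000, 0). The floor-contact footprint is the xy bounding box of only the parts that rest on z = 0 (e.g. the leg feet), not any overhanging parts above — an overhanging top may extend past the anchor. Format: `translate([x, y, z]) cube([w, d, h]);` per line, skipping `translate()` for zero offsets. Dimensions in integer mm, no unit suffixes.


// leg_h = 686 - 41 = 645
translate([298, 103, 645]) cube([1235, 946, 41]);
translate([347, 152, 0]) cube([74, 74, 645]);
translate([1410, 152, 0]) cube([74, 74, 645]);
translate([347, 926, 0]) cube([74, 74, 645]);
translate([1410, 926, 0]) cube([74, 74, 645]);


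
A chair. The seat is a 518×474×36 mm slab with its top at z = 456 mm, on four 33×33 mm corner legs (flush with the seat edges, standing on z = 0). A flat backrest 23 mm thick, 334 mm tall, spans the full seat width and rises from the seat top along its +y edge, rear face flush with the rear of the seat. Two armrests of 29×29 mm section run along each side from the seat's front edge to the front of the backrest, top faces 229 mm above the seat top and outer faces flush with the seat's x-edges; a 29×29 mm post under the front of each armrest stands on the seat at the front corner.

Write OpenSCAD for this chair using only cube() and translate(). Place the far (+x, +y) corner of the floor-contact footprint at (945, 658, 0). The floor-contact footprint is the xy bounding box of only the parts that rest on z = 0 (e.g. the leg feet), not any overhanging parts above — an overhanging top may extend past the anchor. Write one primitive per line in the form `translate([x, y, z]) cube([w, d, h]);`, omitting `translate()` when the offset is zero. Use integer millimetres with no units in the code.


translate([427, 184, 420]) cube([518, 474, 36]);
translate([427, 184, 0]) cube([33, 33, 420]);
translate([912, 184, 0]) cube([33, 33, 420]);
translate([427, 625, 0]) cube([33, 33, 420]);
translate([912, 625, 0]) cube([33, 33, 420]);
translate([427, 635, 456]) cube([518, 23, 334]);
translate([427, 184, 656]) cube([29, 451, 29]);
translate([916, 184, 656]) cube([29, 451, 29]);
translate([427, 184, 456]) cube([29, 29, 200]);
translate([916, 184, 456]) cube([29, 29, 200]);


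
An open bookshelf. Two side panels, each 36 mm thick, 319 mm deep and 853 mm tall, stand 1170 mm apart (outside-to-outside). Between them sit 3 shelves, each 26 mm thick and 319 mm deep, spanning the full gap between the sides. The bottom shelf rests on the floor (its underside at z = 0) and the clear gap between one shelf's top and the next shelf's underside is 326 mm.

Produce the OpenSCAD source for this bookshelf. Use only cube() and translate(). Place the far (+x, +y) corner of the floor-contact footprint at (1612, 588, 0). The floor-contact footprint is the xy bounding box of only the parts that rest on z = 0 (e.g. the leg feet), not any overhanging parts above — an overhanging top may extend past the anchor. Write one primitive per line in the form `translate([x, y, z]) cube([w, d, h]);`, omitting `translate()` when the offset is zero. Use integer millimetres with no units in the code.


translate([442, 269, 0]) cube([36, 319, 853]);
translate([1576, 269, 0]) cube([36, 319, 853]);
translate([478, 269, 0]) cube([1098, 319, 26]);
translate([478, 269, 352]) cube([1098, 319, 26]);
translate([478, 269, 704]) cube([1098, 319, 26]);


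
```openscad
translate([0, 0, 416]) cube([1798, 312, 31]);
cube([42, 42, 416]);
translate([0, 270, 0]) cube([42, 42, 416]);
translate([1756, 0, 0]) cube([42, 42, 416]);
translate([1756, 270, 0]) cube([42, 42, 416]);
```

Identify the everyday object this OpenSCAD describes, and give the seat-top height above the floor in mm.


A bench. The seat-top height is 447 mm.

A long slab on four corner posts — a bench. The slab sits at z = 416 with thickness 31, so the top is 416 + 31 = 447 mm.


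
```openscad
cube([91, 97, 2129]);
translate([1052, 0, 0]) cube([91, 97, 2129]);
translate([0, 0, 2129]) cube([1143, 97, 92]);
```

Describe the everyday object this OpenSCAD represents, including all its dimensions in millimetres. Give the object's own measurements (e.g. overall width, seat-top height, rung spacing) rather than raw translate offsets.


A door frame. The clear opening is 961 mm wide and 2129 mm high. Two 91 mm wide jambs, 97 mm deep, stand either side of the opening from the floor to the top of the opening. A 92 mm thick head sits across the top of both jambs, spanning the full outside width of the frame.


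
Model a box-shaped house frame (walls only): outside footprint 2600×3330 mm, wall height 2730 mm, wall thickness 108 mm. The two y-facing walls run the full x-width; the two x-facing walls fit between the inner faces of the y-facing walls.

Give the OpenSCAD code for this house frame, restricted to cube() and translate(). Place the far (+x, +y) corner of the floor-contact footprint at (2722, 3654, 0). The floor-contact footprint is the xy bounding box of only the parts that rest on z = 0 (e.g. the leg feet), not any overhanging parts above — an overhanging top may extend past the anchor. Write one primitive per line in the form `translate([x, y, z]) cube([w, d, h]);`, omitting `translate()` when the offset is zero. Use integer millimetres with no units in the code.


translate([122, 324, 0]) cube([2600, 108, 2730]);
translate([122, 3546, 0]) cube([2600, 108, 2730]);
translate([122, 432, 0]) cube([108, 3114, 2730]);
translate([2614, 432, 0]) cube([108, 3114, 2730]);


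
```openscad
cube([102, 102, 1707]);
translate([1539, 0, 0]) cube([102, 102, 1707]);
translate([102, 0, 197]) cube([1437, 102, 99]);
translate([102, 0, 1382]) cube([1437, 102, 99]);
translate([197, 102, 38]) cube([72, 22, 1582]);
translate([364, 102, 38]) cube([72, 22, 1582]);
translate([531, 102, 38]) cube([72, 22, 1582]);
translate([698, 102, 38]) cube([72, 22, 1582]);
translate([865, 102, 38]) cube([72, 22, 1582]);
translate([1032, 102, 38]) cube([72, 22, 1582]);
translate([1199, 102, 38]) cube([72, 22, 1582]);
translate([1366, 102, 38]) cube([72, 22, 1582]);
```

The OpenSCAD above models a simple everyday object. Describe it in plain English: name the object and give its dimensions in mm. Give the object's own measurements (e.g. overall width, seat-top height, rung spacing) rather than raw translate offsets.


A fence section. Two 102×102 mm posts, 1707 mm tall, stand on the floor with a clear span of 1437 mm between their inner faces. Two horizontal rails of 102×99 mm section span the gap between the posts with their undersides at z = 197 mm and z = 1382 mm, flush with the posts' −y face. 8 pickets, each 72 mm wide, 22 mm thick and 1582 mm tall, are fixed to the +y face of the rails with their bottoms at z = 38 mm, spaced across the span with a 95 mm gap after the −x post and between neighbouring pickets, with 101 mm left before the +x post.


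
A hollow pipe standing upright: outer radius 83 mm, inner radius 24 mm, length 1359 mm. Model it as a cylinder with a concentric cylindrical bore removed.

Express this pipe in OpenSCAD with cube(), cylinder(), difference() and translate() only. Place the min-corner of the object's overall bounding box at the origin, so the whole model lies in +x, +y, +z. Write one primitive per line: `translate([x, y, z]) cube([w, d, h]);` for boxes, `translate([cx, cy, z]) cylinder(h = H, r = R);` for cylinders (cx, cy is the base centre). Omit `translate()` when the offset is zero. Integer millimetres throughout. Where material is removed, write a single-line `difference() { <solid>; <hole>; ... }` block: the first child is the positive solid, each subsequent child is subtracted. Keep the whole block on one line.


difference() { translate([83, 83, 0]) cylinder(h = 1359, r = 83); translate([83, 83, 0]) cylinder(h = 1359, r = 24); }


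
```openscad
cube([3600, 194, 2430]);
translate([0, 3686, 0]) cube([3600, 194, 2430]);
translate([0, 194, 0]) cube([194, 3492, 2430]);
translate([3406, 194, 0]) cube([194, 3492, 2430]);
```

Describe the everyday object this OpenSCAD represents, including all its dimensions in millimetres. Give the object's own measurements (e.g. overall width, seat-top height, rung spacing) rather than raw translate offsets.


The wall frame of a small rectangular building: four walls, each 2430 mm tall and 194 mm thick, enclosing a footprint 3600 mm (x) by 3880 mm (y) outside-to-outside, with no floor or roof. The front and back walls (the −y and +y sides) span the full width; the two side walls fit between them.


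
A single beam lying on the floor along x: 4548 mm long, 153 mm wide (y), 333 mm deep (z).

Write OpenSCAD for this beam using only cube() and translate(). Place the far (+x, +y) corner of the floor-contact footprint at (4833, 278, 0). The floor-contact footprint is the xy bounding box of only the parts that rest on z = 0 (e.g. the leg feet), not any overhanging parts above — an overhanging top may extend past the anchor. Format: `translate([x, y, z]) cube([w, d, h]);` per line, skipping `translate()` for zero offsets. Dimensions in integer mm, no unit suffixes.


translate([285, 125, 0]) cube([4548, 153, 333]);


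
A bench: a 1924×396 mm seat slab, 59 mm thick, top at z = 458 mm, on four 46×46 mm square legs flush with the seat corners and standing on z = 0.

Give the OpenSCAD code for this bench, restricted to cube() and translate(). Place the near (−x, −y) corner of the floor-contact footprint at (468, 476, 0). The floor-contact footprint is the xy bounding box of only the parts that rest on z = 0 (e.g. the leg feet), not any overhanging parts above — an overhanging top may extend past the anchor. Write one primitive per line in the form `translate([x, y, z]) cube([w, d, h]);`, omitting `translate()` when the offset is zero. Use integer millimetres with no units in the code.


// leg_h = 458 − 59 = 399
translate([468, 476, 399]) cube([1924, 396, 59]);
translate([468, 476, 0]) cube([46, 46, 399]);
translate([468, 826, 0]) cube([46, 46, 399]);
translate([2346, 476, 0]) cube([46, 46, 399]);
translate([2346, 826, 0]) cube([46, 46, 399]);


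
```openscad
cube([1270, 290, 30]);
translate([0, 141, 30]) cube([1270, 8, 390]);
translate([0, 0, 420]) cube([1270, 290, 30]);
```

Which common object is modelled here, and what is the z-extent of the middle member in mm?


An I-beam. The web height is 390 mm.

Two wide flanges with a thin centred web — an I-beam. Overall 450 mm minus two 30 mm flanges gives a web of 450 − 2·30 = 390 mm.


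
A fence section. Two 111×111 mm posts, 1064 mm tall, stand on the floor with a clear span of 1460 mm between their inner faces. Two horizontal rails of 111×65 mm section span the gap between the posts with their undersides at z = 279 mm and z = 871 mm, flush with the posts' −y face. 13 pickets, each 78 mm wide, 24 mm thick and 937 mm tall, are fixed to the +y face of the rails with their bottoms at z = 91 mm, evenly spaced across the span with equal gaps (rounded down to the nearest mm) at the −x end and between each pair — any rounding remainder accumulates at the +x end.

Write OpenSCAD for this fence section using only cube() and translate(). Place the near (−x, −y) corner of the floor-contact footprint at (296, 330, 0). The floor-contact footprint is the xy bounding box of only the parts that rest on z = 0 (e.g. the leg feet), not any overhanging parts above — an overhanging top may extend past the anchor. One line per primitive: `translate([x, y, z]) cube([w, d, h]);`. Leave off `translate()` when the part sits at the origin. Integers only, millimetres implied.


translate([296, 330, 0]) cube([111, 111, 1064]);
translate([1867, 330, 0]) cube([111, 111, 1064]);
translate([407, 330, 279]) cube([1460, 111, 65]);
translate([407, 330, 871]) cube([1460, 111, 65]);
translate([438, 441, 91]) cube([78, 24, 937]);
translate([547, 441, 91]) cube([78, 24, 937]);
translate([656, 441, 91]) cube([78, 24, 937]);
translate([765, 441, 91]) cube([78, 24, 937]);
translate([874, 441, 91]) cube([78, 24, 937]);
translate([983, 441, 91]) cube([78, 24, 937]);
translate([1092, 441, 91]) cube([78, 24, 937]);
translate([1201, 441, 91]) cube([78, 24, 937]);
translate([1310, 441, 91]) cube([78, 24, 937]);
translate([1419, 441, 91]) cube([78, 24, 937]);
translate([1528, 441, 91]) cube([78, 24, 937]);
translate([1637, 441, 91]) cube([78, 24, 937]);
translate([1746, 441, 91]) cube([78, 24, 937]);
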